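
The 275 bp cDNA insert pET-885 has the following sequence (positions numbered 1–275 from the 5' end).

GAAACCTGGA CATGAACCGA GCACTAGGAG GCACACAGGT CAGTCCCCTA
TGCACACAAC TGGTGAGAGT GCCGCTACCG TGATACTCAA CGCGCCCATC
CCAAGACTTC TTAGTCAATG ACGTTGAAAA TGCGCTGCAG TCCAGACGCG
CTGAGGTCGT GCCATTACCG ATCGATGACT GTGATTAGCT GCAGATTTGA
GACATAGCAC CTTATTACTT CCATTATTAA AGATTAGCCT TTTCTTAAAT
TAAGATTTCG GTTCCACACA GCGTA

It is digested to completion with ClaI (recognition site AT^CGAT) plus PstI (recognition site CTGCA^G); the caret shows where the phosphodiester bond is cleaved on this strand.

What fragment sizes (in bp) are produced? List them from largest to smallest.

The ClaI site (ATCGAT) starts at position 171.
ClaI cuts after base 2 of each site, so after position 172.
PstI sites (CTGCAG) start at positions 135, 189.
PstI cuts after base 5 of each site (before the last base), so after positions 139, 193.
Combined cut positions: 139, 172, 193.
Linear molecule, 3 cuts → 4 fragments:
  1–139 → 139 bp
  140–172 → 33 bp
  173–193 → 21 bp
  194–275 → 82 bp
Sorted largest to smallest: 139, 82, 33, 21 bp.

139, 82, 33, 21 bp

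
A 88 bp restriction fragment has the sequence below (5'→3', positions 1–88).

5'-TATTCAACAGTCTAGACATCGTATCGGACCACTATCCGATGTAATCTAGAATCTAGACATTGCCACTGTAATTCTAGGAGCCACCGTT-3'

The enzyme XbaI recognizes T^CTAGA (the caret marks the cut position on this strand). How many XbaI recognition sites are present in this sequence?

3

TCTAGA occurs starting at positions 11, 45, 52.
XbaI cuts at 3 sites.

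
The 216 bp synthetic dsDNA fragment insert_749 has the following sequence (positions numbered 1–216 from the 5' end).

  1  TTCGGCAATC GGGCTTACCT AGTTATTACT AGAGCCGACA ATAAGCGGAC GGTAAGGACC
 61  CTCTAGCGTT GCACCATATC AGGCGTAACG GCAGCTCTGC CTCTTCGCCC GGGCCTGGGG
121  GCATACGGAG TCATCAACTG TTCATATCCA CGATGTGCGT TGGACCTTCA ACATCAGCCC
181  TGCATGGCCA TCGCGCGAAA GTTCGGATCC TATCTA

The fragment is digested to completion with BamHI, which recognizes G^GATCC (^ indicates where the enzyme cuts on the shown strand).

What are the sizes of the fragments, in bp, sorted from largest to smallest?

205, 11 bp

The BamHI site (GGATCC) starts at position 205.
BamHI cuts after the first base of each site, so after position 205.
Linear molecule, 1 cut → 2 fragments:
  1–205 → 205 bp
  206–216 → 11 bp
Sorted largest to smallest: 205, 11 bp.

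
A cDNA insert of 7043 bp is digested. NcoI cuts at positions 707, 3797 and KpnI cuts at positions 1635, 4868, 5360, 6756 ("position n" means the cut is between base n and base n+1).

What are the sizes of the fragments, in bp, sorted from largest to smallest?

Combined cut positions (sorted): 707, 1635, 3797, 4868, 5360, 6756.
Linear molecule, 6 cuts → 7 fragments:
  707 − 0 = 707 bp
  1635 − 707 = 928 bp
  3797 − 1635 = 2162 bp
  4868 − 3797 = 1071 bp
  5360 − 4868 = 492 bp
  6756 − 5360 = 1396 bp
  7043 − 6756 = 287 bp
Sorted largest to smallest: 2162, 1396, 1071, 928, 707, 492, 287 bp.

2162, 1396, 1071, 928, 707, 492, 287 bp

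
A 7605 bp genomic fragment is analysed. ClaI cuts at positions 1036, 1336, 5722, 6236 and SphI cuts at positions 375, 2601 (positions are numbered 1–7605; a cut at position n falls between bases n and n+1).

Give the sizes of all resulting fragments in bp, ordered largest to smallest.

3121, 1369, 1265, 661, 514, 375, 300 bp

Combined cut positions (sorted): 375, 1036, 1336, 2601, 5722, 6236.
Linear molecule, 6 cuts → 7 fragments:
  375 − 0 = 375 bp
  1036 − 375 = 661 bp
  1336 − 1036 = 300 bp
  2601 − 1336 = 1265 bp
  5722 − 2601 = 3121 bp
  6236 − 5722 = 514 bp
  7605 − 6236 = 1369 bp
Sorted largest to smallest: 3121, 1369, 1265, 661, 514, 375, 300 bp.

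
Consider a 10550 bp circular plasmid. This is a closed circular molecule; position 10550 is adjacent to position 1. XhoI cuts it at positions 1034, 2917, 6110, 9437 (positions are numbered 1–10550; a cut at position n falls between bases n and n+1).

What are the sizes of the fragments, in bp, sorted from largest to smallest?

3327, 3193, 2147, 1883 bp

Circular molecule, 4 cuts → 4 fragments:
  2917 − 1034 = 1883 bp
  6110 − 2917 = 3193 bp
  9437 − 6110 = 3327 bp
  wrap: 10550 − 9437 + 1034 = 2147 bp
Sorted largest to smallest: 3327, 3193, 2147, 1883 bp.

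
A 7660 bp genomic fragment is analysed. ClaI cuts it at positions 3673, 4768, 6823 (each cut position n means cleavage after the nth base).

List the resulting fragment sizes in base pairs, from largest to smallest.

Linear molecule, 3 cuts → 4 fragments:
  3673 − 0 = 3673 bp
  4768 − 3673 = 1095 bp
  6823 − 4768 = 2055 bp
  7660 − 6823 = 837 bp
Sorted largest to smallest: 3673, 2055, 1095, 837 bp.

3673, 2055, 1095, 837 bp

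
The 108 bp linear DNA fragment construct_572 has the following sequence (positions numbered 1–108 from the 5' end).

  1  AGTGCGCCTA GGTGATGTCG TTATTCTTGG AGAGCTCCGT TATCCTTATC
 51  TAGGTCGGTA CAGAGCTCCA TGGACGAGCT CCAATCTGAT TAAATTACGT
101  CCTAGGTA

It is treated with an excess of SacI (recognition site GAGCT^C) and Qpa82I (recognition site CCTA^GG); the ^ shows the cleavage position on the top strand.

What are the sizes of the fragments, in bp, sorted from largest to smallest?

31, 26, 24, 13, 10, 4 bp

SacI sites (GAGCTC) start at positions 32, 63, 76.
SacI cuts after base 5 of each site (before the last base), so after positions 36, 67, 80.
Qpa82I sites (CCTAGG) start at positions 7, 101.
Qpa82I cuts after base 4 of each site, so after positions 10, 104.
Combined cut positions: 10, 36, 67, 80, 104.
Linear molecule, 5 cuts → 6 fragments:
  1–10 → 10 bp
  11–36 → 26 bp
  37–67 → 31 bp
  68–80 → 13 bp
  81–104 → 24 bp
  105–108 → 4 bp
Sorted largest to smallest: 31, 26, 24, 13, 10, 4 bp.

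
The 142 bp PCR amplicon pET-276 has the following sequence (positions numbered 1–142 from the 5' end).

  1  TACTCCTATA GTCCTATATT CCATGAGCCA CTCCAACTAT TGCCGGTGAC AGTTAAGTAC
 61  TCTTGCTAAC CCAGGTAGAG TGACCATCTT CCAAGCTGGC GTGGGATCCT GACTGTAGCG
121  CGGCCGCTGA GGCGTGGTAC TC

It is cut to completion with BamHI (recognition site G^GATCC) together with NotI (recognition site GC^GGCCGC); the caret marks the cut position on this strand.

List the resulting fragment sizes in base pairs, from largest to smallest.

The BamHI site (GGATCC) starts at position 104.
BamHI cuts after the first base of each site, so after position 104.
The NotI site (GCGGCCGC) starts at position 120.
NotI cuts after base 2 of each site, so after position 121.
Combined cut positions: 104, 121.
Linear molecule, 2 cuts → 3 fragments:
  1–104 → 104 bp
  105–121 → 17 bp
  122–142 → 21 bp
Sorted largest to smallest: 104, 21, 17 bp.

104, 21, 17 bp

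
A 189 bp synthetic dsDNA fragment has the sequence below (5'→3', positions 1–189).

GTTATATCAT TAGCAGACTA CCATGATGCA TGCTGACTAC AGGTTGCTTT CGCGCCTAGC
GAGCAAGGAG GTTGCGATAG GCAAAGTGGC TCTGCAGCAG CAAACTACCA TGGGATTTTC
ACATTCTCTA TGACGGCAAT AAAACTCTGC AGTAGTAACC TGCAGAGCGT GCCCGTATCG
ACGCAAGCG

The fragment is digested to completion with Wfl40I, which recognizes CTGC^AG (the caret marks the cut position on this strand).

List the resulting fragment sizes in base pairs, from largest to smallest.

95, 55, 26, 13 bp

Wfl40I sites (CTGCAG) start at positions 92, 147, 160.
Wfl40I cuts after base 4 of each site, so after positions 95, 150, 163.
Linear molecule, 3 cuts → 4 fragments:
  1–95 → 95 bp
  96–150 → 55 bp
  151–163 → 13 bp
  164–189 → 26 bp
Sorted largest to smallest: 95, 55, 26, 13 bp.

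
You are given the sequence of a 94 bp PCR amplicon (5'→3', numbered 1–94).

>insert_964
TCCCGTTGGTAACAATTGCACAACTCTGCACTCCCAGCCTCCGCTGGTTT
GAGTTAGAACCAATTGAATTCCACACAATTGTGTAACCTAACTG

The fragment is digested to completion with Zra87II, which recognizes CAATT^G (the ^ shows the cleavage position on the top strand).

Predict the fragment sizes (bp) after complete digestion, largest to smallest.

Zra87II sites (CAATTG) start at positions 13, 61, 76.
Zra87II cuts after base 5 of each site (before the last base), so after positions 17, 65, 80.
Linear molecule, 3 cuts → 4 fragments:
  1–17 → 17 bp
  18–65 → 48 bp
  66–80 → 15 bp
  81–94 → 14 bp
Sorted largest to smallest: 48, 17, 15, 14 bp.

48, 17, 15, 14 bp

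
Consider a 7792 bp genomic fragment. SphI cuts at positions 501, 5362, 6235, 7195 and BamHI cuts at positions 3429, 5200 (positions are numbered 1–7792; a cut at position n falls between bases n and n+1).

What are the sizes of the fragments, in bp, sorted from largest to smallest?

Combined cut positions (sorted): 501, 3429, 5200, 5362, 6235, 7195.
Linear molecule, 6 cuts → 7 fragments:
  501 − 0 = 501 bp
  3429 − 501 = 2928 bp
  5200 − 3429 = 1771 bp
  5362 − 5200 = 162 bp
  6235 − 5362 = 873 bp
  7195 − 6235 = 960 bp
  7792 − 7195 = 597 bp
Sorted largest to smallest: 2928, 1771, 960, 873, 597, 501, 162 bp.

2928, 1771, 960, 873, 597, 501, 162 bp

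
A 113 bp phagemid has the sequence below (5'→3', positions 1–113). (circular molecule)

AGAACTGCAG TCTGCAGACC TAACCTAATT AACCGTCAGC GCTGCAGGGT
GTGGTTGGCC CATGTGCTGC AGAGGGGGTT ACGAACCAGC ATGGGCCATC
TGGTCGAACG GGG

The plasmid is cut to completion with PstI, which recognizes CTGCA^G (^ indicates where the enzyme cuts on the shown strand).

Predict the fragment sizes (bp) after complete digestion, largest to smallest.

PstI sites (CTGCAG) start at positions 5, 12, 42, 67.
PstI cuts after base 5 of each site (before the last base), so after positions 9, 16, 46, 71.
Circular molecule, 4 cuts → 4 fragments:
  10–16 → 7 bp
  17–46 → 30 bp
  47–71 → 25 bp
  72–113 then 1–9 → 42 + 9 = 51 bp
Sorted largest to smallest: 51, 30, 25, 7 bp.

51, 30, 25, 7 bp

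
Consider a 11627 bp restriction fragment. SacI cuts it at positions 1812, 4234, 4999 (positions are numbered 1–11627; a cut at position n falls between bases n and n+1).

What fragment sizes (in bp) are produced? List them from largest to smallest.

6628, 2422, 1812, 765 bp

Linear molecule, 3 cuts → 4 fragments:
  1812 − 0 = 1812 bp
  4234 − 1812 = 2422 bp
  4999 − 4234 = 765 bp
  11627 − 4999 = 6628 bp
Sorted largest to smallest: 6628, 2422, 1812, 765 bp.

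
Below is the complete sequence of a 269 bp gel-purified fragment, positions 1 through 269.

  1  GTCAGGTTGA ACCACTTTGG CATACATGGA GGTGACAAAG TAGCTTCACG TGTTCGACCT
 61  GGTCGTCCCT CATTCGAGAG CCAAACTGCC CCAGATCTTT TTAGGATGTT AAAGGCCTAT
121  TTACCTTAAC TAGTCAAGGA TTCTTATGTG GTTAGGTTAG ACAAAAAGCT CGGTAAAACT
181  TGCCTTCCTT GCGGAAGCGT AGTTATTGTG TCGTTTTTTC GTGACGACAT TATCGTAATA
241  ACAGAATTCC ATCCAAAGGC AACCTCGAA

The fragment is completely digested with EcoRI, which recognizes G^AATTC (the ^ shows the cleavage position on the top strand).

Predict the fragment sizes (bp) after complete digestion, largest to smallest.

244, 25 bp

The EcoRI site (GAATTC) starts at position 244.
EcoRI cuts after the first base of each site, so after position 244.
Linear molecule, 1 cut → 2 fragments:
  1–244 → 244 bp
  245–269 → 25 bp
Sorted largest to smallest: 244, 25 bp.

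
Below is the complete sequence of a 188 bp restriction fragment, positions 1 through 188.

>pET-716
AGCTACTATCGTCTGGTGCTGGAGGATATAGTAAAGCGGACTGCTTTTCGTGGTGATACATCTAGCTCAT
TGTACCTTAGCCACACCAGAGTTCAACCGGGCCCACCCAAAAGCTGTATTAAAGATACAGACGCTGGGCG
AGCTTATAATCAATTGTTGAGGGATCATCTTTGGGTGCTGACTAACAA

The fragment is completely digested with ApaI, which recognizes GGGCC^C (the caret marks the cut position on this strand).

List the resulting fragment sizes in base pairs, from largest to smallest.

The ApaI site (GGGCCC) starts at position 99.
ApaI cuts after base 5 of each site (before the last base), so after position 103.
Linear molecule, 1 cut → 2 fragments:
  1–103 → 103 bp
  104–188 → 85 bp
Sorted largest to smallest: 103, 85 bp.

103, 85 bp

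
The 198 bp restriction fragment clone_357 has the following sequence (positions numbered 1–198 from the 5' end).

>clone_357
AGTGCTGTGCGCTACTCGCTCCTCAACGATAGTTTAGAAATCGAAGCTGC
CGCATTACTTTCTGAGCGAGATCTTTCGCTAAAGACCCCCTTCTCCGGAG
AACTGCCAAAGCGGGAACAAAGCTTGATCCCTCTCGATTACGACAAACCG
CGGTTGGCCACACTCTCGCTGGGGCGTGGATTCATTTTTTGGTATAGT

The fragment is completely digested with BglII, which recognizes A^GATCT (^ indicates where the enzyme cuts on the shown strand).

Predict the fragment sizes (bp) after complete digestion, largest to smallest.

The BglII site (AGATCT) starts at position 69.
BglII cuts after the first base of each site, so after position 69.
Linear molecule, 1 cut → 2 fragments:
  1–69 → 69 bp
  70–198 → 129 bp
Sorted largest to smallest: 129, 69 bp.

129, 69 bp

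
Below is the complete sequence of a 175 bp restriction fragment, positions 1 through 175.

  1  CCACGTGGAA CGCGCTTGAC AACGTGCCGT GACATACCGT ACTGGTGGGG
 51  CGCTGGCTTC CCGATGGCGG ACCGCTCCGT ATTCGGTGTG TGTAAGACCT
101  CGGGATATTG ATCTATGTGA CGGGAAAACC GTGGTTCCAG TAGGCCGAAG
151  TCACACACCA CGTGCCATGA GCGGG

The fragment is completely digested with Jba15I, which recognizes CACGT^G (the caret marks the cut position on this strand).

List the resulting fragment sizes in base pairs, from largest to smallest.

157, 12, 6 bp

Jba15I sites (CACGTG) start at positions 2, 159.
Jba15I cuts after base 5 of each site (before the last base), so after positions 6, 163.
Linear molecule, 2 cuts → 3 fragments:
  1–6 → 6 bp
  7–163 → 157 bp
  164–175 → 12 bp
Sorted largest to smallest: 157, 12, 6 bp.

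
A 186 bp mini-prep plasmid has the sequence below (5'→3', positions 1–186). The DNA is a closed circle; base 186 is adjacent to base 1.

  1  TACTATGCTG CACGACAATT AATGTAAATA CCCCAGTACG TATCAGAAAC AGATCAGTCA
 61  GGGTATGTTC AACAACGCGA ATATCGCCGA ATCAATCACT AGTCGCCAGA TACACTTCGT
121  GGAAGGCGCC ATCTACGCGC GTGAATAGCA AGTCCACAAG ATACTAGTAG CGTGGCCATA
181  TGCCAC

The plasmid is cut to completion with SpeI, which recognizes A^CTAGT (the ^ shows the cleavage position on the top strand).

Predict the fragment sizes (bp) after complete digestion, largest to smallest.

121, 65 bp

SpeI sites (ACTAGT) start at positions 98, 163.
SpeI cuts after the first base of each site, so after positions 98, 163.
Circular molecule, 2 cuts → 2 fragments:
  99–163 → 65 bp
  164–186 then 1–98 → 23 + 98 = 121 bp
Sorted largest to smallest: 121, 65 bp.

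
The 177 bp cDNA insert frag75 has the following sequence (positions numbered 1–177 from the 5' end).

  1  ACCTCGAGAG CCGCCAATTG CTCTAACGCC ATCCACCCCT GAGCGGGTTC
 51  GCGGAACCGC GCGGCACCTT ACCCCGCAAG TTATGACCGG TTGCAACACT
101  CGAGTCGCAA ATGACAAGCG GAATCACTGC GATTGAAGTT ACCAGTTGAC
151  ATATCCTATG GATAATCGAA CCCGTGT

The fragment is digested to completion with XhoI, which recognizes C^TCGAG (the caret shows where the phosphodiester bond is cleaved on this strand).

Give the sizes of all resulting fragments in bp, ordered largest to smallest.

XhoI sites (CTCGAG) start at positions 3, 99.
XhoI cuts after the first base of each site, so after positions 3, 99.
Linear molecule, 2 cuts → 3 fragments:
  1–3 → 3 bp
  4–99 → 96 bp
  100–177 → 78 bp
Sorted largest to smallest: 96, 78, 3 bp.

96, 78, 3 bp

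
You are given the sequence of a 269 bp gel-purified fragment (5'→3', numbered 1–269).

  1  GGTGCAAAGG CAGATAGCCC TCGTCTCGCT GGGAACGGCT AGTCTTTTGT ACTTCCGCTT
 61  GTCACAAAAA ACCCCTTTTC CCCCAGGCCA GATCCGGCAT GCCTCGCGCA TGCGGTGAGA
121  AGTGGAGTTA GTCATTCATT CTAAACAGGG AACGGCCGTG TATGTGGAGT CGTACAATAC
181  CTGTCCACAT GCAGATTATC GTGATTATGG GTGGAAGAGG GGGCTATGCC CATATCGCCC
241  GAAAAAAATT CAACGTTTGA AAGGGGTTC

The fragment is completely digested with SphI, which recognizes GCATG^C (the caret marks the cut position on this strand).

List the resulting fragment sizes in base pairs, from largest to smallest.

SphI sites (GCATGC) start at positions 97, 108.
SphI cuts after base 5 of each site (before the last base), so after positions 101, 112.
Linear molecule, 2 cuts → 3 fragments:
  1–101 → 101 bp
  102–112 → 11 bp
  113–269 → 157 bp
Sorted largest to smallest: 157, 101, 11 bp.

157, 101, 11 bp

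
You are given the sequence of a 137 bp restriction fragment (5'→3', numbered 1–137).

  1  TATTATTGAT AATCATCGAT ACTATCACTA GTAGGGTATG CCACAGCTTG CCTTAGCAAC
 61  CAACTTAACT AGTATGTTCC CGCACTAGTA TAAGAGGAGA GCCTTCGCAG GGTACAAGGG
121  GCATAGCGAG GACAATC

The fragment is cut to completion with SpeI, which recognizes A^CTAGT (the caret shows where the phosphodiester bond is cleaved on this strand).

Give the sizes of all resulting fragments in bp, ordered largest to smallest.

53, 41, 27, 16 bp

SpeI sites (ACTAGT) start at positions 27, 68, 84.
SpeI cuts after the first base of each site, so after positions 27, 68, 84.
Linear molecule, 3 cuts → 4 fragments:
  1–27 → 27 bp
  28–68 → 41 bp
  69–84 → 16 bp
  85–137 → 53 bp
Sorted largest to smallest: 53, 41, 27, 16 bp.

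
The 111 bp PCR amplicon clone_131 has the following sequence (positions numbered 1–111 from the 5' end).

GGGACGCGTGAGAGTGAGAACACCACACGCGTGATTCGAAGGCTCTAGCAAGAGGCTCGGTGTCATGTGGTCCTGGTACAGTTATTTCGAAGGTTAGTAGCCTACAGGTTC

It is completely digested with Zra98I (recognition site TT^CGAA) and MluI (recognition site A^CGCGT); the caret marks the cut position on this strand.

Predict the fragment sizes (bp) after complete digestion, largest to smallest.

Zra98I sites (TTCGAA) start at positions 35, 86.
Zra98I cuts after base 2 of each site, so after positions 36, 87.
MluI sites (ACGCGT) start at positions 4, 27.
MluI cuts after the first base of each site, so after positions 4, 27.
Combined cut positions: 4, 27, 36, 87.
Linear molecule, 4 cuts → 5 fragments:
  1–4 → 4 bp
  5–27 → 23 bp
  28–36 → 9 bp
  37–87 → 51 bp
  88–111 → 24 bp
Sorted largest to smallest: 51, 24, 23, 9, 4 bp.

51, 24, 23, 9, 4 bp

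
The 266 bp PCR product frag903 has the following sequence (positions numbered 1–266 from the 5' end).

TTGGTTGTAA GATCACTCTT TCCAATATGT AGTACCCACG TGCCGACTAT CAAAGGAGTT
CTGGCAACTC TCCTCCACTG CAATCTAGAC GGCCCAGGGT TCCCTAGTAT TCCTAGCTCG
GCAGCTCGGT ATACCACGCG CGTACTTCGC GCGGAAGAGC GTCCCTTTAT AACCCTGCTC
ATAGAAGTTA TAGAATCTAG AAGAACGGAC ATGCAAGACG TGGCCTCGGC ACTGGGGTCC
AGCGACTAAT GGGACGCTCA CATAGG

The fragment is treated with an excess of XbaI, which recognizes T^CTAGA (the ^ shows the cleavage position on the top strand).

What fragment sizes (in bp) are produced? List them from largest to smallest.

112, 84, 70 bp

XbaI sites (TCTAGA) start at positions 84, 196.
XbaI cuts after the first base of each site, so after positions 84, 196.
Linear molecule, 2 cuts → 3 fragments:
  1–84 → 84 bp
  85–196 → 112 bp
  197–266 → 70 bp
Sorted largest to smallest: 112, 84, 70 bp.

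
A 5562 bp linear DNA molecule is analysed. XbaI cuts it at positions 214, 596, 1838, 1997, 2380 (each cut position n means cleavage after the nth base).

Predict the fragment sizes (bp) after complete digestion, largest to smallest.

Linear molecule, 5 cuts → 6 fragments:
  214 − 0 = 214 bp
  596 − 214 = 382 bp
  1838 − 596 = 1242 bp
  1997 − 1838 = 159 bp
  2380 − 1997 = 383 bp
  5562 − 2380 = 3182 bp
Sorted largest to smallest: 3182, 1242, 383, 382, 214, 159 bp.

3182, 1242, 383, 382, 214, 159 bp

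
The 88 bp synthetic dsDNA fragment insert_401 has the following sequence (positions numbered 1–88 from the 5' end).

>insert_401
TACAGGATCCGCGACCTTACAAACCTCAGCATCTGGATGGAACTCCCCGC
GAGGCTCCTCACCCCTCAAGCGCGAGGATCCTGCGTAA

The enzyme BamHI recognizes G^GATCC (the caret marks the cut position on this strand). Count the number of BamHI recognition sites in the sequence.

GGATCC occurs starting at positions 5, 76.
BamHI cuts at 2 sites.

2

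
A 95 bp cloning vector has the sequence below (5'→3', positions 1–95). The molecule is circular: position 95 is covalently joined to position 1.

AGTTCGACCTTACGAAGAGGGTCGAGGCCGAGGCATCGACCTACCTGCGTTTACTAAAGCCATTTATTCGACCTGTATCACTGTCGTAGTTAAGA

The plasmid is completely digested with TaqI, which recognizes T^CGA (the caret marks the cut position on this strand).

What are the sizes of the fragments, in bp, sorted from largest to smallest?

32, 31, 18, 14 bp

TaqI sites (TCGA) start at positions 4, 22, 36, 68.
TaqI cuts after the first base of each site, so after positions 4, 22, 36, 68.
Circular molecule, 4 cuts → 4 fragments:
  5–22 → 18 bp
  23–36 → 14 bp
  37–68 → 32 bp
  69–95 then 1–4 → 27 + 4 = 31 bp
Sorted largest to smallest: 32, 31, 18, 14 bp.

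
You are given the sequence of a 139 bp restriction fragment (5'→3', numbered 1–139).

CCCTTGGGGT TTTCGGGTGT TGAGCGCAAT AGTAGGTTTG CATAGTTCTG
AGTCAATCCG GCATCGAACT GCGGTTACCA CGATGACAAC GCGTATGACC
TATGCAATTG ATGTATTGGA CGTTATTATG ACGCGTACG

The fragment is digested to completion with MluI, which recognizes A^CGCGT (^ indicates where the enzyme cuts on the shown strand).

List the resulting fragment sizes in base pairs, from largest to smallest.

89, 42, 8 bp

MluI sites (ACGCGT) start at positions 89, 131.
MluI cuts after the first base of each site, so after positions 89, 131.
Linear molecule, 2 cuts → 3 fragments:
  1–89 → 89 bp
  90–131 → 42 bp
  132–139 → 8 bp
Sorted largest to smallest: 89, 42, 8 bp.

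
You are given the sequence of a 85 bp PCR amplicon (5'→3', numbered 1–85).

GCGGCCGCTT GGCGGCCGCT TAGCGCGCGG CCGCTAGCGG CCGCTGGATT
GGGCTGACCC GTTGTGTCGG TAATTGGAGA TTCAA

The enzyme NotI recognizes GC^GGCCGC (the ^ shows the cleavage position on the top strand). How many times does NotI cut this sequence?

GCGGCCGC occurs starting at positions 1, 12, 27, 37.
NotI cuts at 4 sites.

4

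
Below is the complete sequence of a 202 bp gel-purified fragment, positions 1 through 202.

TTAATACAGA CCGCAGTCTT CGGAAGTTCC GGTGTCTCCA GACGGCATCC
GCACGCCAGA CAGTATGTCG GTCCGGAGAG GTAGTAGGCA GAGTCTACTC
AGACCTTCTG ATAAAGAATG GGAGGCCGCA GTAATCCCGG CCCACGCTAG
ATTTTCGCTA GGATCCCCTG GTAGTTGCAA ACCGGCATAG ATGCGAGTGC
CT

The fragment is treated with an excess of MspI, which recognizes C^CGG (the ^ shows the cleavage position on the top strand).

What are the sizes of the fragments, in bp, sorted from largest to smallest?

MspI sites (CCGG) start at positions 29, 73, 137, 182.
MspI cuts after the first base of each site, so after positions 29, 73, 137, 182.
Linear molecule, 4 cuts → 5 fragments:
  1–29 → 29 bp
  30–73 → 44 bp
  74–137 → 64 bp
  138–182 → 45 bp
  183–202 → 20 bp
Sorted largest to smallest: 64, 45, 44, 29, 20 bp.

64, 45, 44, 29, 20 bp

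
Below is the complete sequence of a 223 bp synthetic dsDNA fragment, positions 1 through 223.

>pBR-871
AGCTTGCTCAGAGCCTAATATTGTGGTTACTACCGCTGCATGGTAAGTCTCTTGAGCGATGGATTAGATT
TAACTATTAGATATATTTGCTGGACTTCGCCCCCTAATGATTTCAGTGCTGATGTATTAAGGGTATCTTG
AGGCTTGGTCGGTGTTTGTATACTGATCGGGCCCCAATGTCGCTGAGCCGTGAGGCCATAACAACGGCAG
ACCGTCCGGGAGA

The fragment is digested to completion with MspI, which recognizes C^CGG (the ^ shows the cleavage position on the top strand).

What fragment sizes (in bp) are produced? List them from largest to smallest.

The MspI site (CCGG) starts at position 216.
MspI cuts after the first base of each site, so after position 216.
Linear molecule, 1 cut → 2 fragments:
  1–216 → 216 bp
  217–223 → 7 bp
Sorted largest to smallest: 216, 7 bp.

216, 7 bp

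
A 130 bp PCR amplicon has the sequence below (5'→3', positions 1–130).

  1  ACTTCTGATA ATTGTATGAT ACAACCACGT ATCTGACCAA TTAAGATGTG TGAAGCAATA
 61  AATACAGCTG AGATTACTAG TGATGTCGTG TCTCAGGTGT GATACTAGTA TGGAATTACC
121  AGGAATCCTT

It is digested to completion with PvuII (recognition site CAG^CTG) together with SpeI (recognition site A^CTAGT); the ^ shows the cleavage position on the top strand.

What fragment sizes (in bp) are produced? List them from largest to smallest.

67, 28, 26, 9 bp

The PvuII site (CAGCTG) starts at position 65.
PvuII cuts after base 3 of each site, so after position 67.
SpeI sites (ACTAGT) start at positions 76, 104.
SpeI cuts after the first base of each site, so after positions 76, 104.
Combined cut positions: 67, 76, 104.
Linear molecule, 3 cuts → 4 fragments:
  1–67 → 67 bp
  68–76 → 9 bp
  77–104 → 28 bp
  105–130 → 26 bp
Sorted largest to smallest: 67, 28, 26, 9 bp.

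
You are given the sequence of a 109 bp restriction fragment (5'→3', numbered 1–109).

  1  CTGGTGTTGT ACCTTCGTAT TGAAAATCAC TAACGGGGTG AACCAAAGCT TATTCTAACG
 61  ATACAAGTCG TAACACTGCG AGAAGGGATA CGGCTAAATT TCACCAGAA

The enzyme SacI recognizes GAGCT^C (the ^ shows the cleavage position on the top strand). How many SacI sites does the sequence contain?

0

No occurrence of GAGCTC is present in the sequence.
SacI does not cut: 0 sites.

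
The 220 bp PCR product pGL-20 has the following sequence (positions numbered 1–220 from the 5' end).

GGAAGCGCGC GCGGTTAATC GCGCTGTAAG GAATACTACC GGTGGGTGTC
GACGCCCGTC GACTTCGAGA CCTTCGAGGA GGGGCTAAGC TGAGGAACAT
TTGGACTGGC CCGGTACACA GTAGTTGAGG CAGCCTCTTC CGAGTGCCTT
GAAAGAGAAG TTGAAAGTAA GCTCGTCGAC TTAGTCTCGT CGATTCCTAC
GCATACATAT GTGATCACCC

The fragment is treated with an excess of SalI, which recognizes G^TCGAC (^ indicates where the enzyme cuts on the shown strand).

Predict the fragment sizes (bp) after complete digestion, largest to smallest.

117, 48, 45, 10 bp

SalI sites (GTCGAC) start at positions 48, 58, 175.
SalI cuts after the first base of each site, so after positions 48, 58, 175.
Linear molecule, 3 cuts → 4 fragments:
  1–48 → 48 bp
  49–58 → 10 bp
  59–175 → 117 bp
  176–220 → 45 bp
Sorted largest to smallest: 117, 48, 45, 10 bp.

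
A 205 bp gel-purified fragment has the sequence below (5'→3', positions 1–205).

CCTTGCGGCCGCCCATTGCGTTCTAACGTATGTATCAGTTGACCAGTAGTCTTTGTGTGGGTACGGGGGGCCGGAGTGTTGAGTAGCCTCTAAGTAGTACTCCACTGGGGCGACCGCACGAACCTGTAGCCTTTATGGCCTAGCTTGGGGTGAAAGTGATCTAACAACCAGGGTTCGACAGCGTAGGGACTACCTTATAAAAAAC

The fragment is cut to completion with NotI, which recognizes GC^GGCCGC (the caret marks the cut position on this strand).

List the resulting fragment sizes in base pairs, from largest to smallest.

199, 6 bp

The NotI site (GCGGCCGC) starts at position 5.
NotI cuts after base 2 of each site, so after position 6.
Linear molecule, 1 cut → 2 fragments:
  1–6 → 6 bp
  7–205 → 199 bp
Sorted largest to smallest: 199, 6 bp.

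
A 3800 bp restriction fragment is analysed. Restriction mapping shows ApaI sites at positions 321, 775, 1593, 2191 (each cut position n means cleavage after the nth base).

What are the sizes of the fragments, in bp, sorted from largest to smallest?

Linear molecule, 4 cuts → 5 fragments:
  321 − 0 = 321 bp
  775 − 321 = 454 bp
  1593 − 775 = 818 bp
  2191 − 1593 = 598 bp
  3800 − 2191 = 1609 bp
Sorted largest to smallest: 1609, 818, 598, 454, 321 bp.

1609, 818, 598, 454, 321 bp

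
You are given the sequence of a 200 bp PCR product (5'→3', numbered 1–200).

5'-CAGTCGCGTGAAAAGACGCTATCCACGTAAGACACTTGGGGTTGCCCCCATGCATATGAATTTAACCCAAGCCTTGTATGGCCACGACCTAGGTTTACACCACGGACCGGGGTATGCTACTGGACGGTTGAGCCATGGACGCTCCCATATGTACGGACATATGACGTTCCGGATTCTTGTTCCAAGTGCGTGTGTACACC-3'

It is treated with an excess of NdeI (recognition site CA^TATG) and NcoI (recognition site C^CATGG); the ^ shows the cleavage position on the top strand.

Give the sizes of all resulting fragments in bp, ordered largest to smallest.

79, 54, 41, 14, 12 bp

NdeI sites (CATATG) start at positions 53, 146, 158.
NdeI cuts after base 2 of each site, so after positions 54, 147, 159.
The NcoI site (CCATGG) starts at position 133.
NcoI cuts after the first base of each site, so after position 133.
Combined cut positions: 54, 133, 147, 159.
Linear molecule, 4 cuts → 5 fragments:
  1–54 → 54 bp
  55–133 → 79 bp
  134–147 → 14 bp
  148–159 → 12 bp
  160–200 → 41 bp
Sorted largest to smallest: 79, 54, 41, 14, 12 bp.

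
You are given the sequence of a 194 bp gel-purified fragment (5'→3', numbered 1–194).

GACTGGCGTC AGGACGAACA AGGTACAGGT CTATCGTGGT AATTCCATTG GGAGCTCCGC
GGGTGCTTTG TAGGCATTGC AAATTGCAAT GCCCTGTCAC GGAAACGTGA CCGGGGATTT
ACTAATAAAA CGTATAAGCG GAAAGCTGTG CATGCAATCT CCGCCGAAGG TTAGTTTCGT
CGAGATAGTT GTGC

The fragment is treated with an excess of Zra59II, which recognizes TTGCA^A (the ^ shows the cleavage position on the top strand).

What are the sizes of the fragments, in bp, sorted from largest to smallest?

Zra59II sites (TTGCAA) start at positions 77, 84.
Zra59II cuts after base 5 of each site (before the last base), so after positions 81, 88.
Linear molecule, 2 cuts → 3 fragments:
  1–81 → 81 bp
  82–88 → 7 bp
  89–194 → 106 bp
Sorted largest to smallest: 106, 81, 7 bp.

106, 81, 7 bp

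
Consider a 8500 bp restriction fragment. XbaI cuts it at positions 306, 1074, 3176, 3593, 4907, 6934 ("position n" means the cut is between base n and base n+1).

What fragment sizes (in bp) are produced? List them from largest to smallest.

Linear molecule, 6 cuts → 7 fragments:
  306 − 0 = 306 bp
  1074 − 306 = 768 bp
  3176 − 1074 = 2102 bp
  3593 − 3176 = 417 bp
  4907 − 3593 = 1314 bp
  6934 − 4907 = 2027 bp
  8500 − 6934 = 1566 bp
Sorted largest to smallest: 2102, 2027, 1566, 1314, 768, 417, 306 bp.

2102, 2027, 1566, 1314, 768, 417, 306 bp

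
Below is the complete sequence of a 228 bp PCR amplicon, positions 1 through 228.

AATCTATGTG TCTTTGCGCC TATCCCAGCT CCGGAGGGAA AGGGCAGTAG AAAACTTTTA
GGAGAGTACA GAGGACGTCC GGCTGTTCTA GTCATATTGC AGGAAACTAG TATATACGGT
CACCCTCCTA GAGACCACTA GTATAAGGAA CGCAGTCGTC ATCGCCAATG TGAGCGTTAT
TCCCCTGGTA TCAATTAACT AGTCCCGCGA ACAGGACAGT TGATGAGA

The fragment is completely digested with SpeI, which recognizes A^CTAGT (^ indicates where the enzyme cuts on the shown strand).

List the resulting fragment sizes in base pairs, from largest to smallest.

106, 61, 31, 30 bp

SpeI sites (ACTAGT) start at positions 106, 137, 198.
SpeI cuts after the first base of each site, so after positions 106, 137, 198.
Linear molecule, 3 cuts → 4 fragments:
  1–106 → 106 bp
  107–137 → 31 bp
  138–198 → 61 bp
  199–228 → 30 bp
Sorted largest to smallest: 106, 61, 31, 30 bp.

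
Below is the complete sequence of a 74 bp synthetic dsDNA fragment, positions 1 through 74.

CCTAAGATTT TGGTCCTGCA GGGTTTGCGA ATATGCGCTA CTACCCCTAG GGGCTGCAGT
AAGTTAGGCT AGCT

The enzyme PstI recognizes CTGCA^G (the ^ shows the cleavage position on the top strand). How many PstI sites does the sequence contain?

2

CTGCAG occurs starting at positions 16, 54.
PstI cuts at 2 sites.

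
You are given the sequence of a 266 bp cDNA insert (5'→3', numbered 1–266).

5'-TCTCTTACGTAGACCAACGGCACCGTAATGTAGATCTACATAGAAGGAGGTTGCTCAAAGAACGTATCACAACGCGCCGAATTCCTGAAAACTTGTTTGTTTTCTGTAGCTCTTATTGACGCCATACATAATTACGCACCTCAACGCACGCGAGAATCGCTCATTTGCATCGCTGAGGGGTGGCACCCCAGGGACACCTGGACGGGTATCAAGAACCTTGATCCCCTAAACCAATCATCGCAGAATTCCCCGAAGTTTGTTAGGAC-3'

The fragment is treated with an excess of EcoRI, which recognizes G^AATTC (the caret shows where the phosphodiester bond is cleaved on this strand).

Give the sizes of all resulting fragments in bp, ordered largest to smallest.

164, 79, 23 bp

EcoRI sites (GAATTC) start at positions 79, 243.
EcoRI cuts after the first base of each site, so after positions 79, 243.
Linear molecule, 2 cuts → 3 fragments:
  1–79 → 79 bp
  80–243 → 164 bp
  244–266 → 23 bp
Sorted largest to smallest: 164, 79, 23 bp.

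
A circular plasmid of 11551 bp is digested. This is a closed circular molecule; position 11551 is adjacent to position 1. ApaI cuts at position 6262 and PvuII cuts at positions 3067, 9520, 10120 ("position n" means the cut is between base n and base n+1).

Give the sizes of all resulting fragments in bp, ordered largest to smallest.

4498, 3258, 3195, 600 bp

Combined cut positions (sorted): 3067, 6262, 9520, 10120.
Circular molecule, 4 cuts → 4 fragments:
  6262 − 3067 = 3195 bp
  9520 − 6262 = 3258 bp
  10120 − 9520 = 600 bp
  wrap: 11551 − 10120 + 3067 = 4498 bp
Sorted largest to smallest: 4498, 3258, 3195, 600 bp.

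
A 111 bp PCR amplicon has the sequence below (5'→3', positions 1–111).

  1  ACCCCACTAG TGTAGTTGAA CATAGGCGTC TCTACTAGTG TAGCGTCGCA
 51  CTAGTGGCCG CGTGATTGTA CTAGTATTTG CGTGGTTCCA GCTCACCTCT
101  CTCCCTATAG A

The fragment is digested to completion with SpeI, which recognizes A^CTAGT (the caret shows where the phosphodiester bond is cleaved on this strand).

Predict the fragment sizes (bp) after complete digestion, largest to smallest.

SpeI sites (ACTAGT) start at positions 6, 34, 50, 70.
SpeI cuts after the first base of each site, so after positions 6, 34, 50, 70.
Linear molecule, 4 cuts → 5 fragments:
  1–6 → 6 bp
  7–34 → 28 bp
  35–50 → 16 bp
  51–70 → 20 bp
  71–111 → 41 bp
Sorted largest to smallest: 41, 28, 20, 16, 6 bp.

41, 28, 20, 16, 6 bp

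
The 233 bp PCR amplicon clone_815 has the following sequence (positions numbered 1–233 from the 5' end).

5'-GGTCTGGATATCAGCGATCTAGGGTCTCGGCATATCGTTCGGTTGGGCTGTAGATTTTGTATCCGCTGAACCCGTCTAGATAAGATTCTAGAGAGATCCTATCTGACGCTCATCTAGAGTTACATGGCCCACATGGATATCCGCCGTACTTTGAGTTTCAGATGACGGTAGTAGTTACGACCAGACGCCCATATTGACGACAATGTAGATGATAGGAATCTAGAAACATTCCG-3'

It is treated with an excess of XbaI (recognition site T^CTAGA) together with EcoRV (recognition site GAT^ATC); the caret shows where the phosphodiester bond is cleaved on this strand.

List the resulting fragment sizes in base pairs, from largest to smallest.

81, 66, 26, 25, 14, 12, 9 bp

XbaI sites (TCTAGA) start at positions 75, 87, 113, 219.
XbaI cuts after the first base of each site, so after positions 75, 87, 113, 219.
EcoRV sites (GATATC) start at positions 7, 136.
EcoRV cuts after base 3 of each site, so after positions 9, 138.
Combined cut positions: 9, 75, 87, 113, 138, 219.
Linear molecule, 6 cuts → 7 fragments:
  1–9 → 9 bp
  10–75 → 66 bp
  76–87 → 12 bp
  88–113 → 26 bp
  114–138 → 25 bp
  139–219 → 81 bp
  220–233 → 14 bp
Sorted largest to smallest: 81, 66, 26, 25, 14, 12, 9 bp.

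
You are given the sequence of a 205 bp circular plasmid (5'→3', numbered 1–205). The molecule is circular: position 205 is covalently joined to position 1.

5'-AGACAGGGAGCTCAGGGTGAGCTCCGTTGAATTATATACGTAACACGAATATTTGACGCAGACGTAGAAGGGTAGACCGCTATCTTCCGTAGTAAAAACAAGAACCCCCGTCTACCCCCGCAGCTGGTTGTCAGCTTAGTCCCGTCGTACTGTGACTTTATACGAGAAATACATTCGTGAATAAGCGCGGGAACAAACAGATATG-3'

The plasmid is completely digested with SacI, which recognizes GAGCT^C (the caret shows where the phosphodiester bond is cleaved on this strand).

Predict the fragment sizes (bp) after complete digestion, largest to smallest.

194, 11 bp

SacI sites (GAGCTC) start at positions 8, 19.
SacI cuts after base 5 of each site (before the last base), so after positions 12, 23.
Circular molecule, 2 cuts → 2 fragments:
  13–23 → 11 bp
  24–205 then 1–12 → 182 + 12 = 194 bp
Sorted largest to smallest: 194, 11 bp.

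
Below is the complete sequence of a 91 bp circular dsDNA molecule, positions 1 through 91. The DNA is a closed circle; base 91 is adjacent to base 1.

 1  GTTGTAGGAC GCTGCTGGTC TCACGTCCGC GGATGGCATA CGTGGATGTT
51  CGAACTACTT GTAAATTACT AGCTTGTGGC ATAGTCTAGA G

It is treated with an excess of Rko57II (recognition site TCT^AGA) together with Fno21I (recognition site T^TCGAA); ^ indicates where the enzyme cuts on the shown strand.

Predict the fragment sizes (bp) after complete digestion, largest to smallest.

The Rko57II site (TCTAGA) starts at position 85.
Rko57II cuts after base 3 of each site, so after position 87.
The Fno21I site (TTCGAA) starts at position 49.
Fno21I cuts after the first base of each site, so after position 49.
Combined cut positions: 49, 87.
Circular molecule, 2 cuts → 2 fragments:
  50–87 → 38 bp
  88–91 then 1–49 → 4 + 49 = 53 bp
Sorted largest to smallest: 53, 38 bp.

53, 38 bp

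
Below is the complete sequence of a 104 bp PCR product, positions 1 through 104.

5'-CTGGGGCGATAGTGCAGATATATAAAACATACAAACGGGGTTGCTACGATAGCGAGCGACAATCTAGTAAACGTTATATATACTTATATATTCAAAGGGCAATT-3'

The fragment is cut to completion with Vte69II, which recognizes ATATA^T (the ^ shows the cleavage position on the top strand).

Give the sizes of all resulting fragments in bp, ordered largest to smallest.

Vte69II sites (ATATAT) start at positions 18, 76, 86.
Vte69II cuts after base 5 of each site (before the last base), so after positions 22, 80, 90.
Linear molecule, 3 cuts → 4 fragments:
  1–22 → 22 bp
  23–80 → 58 bp
  81–90 → 10 bp
  91–104 → 14 bp
Sorted largest to smallest: 58, 22, 14, 10 bp.

58, 22, 14, 10 bp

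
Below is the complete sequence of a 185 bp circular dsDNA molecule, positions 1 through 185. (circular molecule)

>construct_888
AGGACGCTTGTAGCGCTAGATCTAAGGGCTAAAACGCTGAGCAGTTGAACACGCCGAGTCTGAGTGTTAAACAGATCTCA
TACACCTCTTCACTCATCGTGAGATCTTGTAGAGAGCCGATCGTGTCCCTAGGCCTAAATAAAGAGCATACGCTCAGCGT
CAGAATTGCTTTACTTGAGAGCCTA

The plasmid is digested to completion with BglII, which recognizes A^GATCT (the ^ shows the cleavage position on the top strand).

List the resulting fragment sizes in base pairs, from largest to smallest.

BglII sites (AGATCT) start at positions 18, 73, 102.
BglII cuts after the first base of each site, so after positions 18, 73, 102.
Circular molecule, 3 cuts → 3 fragments:
  19–73 → 55 bp
  74–102 → 29 bp
  103–185 then 1–18 → 83 + 18 = 101 bp
Sorted largest to smallest: 101, 55, 29 bp.

101, 55, 29 bp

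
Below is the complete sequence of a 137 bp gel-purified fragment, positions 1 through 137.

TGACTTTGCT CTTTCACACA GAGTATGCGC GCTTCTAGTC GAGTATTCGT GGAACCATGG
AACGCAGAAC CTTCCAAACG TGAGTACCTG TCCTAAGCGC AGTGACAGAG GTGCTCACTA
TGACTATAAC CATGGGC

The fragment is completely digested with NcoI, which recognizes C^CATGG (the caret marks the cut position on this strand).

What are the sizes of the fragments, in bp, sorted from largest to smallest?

NcoI sites (CCATGG) start at positions 55, 130.
NcoI cuts after the first base of each site, so after positions 55, 130.
Linear molecule, 2 cuts → 3 fragments:
  1–55 → 55 bp
  56–130 → 75 bp
  131–137 → 7 bp
Sorted largest to smallest: 75, 55, 7 bp.

75, 55, 7 bp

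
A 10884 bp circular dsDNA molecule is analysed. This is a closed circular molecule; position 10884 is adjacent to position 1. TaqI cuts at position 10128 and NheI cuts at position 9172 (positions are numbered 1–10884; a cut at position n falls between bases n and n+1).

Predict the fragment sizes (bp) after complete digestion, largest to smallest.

9928, 956 bp

Combined cut positions (sorted): 9172, 10128.
Circular molecule, 2 cuts → 2 fragments:
  10128 − 9172 = 956 bp
  wrap: 10884 − 10128 + 9172 = 9928 bp
Sorted largest to smallest: 9928, 956 bp.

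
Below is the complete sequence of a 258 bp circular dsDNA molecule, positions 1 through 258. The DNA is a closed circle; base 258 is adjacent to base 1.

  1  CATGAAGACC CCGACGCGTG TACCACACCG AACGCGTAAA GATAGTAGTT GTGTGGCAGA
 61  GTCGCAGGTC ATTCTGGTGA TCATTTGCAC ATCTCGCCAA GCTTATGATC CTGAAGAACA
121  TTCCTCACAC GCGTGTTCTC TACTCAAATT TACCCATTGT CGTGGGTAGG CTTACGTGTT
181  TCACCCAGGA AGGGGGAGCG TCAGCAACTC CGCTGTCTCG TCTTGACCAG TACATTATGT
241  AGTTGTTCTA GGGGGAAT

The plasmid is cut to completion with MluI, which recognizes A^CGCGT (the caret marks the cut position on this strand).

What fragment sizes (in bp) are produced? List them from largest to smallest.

MluI sites (ACGCGT) start at positions 14, 32, 129.
MluI cuts after the first base of each site, so after positions 14, 32, 129.
Circular molecule, 3 cuts → 3 fragments:
  15–32 → 18 bp
  33–129 → 97 bp
  130–258 then 1–14 → 129 + 14 = 143 bp
Sorted largest to smallest: 143, 97, 18 bp.

143, 97, 18 bp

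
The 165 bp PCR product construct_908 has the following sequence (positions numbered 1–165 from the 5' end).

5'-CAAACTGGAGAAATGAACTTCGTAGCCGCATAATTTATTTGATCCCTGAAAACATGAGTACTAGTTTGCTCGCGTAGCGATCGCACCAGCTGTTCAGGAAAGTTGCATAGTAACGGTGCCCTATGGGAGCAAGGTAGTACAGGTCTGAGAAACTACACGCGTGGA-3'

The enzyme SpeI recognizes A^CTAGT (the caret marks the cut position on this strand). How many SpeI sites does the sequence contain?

1

ACTAGT occurs starting at position 60.
SpeI cuts at 1 site.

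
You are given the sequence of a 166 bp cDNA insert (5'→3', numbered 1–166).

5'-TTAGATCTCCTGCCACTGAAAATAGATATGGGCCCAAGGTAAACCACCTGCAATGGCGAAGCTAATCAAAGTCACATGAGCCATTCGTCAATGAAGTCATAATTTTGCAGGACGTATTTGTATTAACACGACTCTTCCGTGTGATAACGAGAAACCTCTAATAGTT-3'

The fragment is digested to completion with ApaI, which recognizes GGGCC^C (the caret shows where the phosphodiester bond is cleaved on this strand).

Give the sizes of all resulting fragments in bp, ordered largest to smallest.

132, 34 bp

The ApaI site (GGGCCC) starts at position 30.
ApaI cuts after base 5 of each site (before the last base), so after position 34.
Linear molecule, 1 cut → 2 fragments:
  1–34 → 34 bp
  35–166 → 132 bp
Sorted largest to smallest: 132, 34 bp.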